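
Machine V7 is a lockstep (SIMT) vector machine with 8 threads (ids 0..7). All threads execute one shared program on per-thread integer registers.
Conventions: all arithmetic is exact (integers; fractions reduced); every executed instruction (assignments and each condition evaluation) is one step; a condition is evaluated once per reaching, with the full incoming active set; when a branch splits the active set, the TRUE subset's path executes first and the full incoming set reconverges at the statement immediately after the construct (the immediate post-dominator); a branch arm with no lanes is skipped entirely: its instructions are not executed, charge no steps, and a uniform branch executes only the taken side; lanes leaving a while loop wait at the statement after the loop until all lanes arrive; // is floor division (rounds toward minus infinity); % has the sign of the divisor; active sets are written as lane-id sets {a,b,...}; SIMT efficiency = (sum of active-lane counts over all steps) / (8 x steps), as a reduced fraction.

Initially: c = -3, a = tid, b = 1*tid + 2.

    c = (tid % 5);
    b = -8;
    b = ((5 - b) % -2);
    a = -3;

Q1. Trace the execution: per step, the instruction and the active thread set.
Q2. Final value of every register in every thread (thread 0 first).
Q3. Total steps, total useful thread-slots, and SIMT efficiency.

step 0: c <- (tid % 5)               {0,1,2,3,4,5,6,7}
step 1: b <- -8                      {0,1,2,3,4,5,6,7}
step 2: b <- ((5 - b) % -2)          {0,1,2,3,4,5,6,7}
step 3: a <- -3                      {0,1,2,3,4,5,6,7}

Answer: 4 steps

c: 0,1,2,3,4,0,1,2
a: -3,-3,-3,-3,-3,-3,-3,-3
b: -1,-1,-1,-1,-1,-1,-1,-1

steps = 4; useful = 32; efficiency = 32/32 = 1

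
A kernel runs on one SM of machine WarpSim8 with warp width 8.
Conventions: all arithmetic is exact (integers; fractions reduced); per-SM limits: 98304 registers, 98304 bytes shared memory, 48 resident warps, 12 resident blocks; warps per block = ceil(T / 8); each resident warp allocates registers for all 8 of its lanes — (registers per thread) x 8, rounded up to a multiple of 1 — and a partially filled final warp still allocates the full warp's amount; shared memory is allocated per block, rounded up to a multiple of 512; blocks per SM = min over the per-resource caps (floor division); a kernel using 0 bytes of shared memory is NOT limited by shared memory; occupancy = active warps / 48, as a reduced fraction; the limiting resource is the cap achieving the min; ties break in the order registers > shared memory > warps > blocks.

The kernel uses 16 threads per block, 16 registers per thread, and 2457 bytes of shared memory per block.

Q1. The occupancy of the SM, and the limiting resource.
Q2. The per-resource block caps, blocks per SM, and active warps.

Answer: occupancy 1/2, limited by blocks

registers: 384 blocks
shared memory: 38 blocks
warps: 24 blocks
blocks: 12 blocks

Answer: 12 blocks, 24 active warps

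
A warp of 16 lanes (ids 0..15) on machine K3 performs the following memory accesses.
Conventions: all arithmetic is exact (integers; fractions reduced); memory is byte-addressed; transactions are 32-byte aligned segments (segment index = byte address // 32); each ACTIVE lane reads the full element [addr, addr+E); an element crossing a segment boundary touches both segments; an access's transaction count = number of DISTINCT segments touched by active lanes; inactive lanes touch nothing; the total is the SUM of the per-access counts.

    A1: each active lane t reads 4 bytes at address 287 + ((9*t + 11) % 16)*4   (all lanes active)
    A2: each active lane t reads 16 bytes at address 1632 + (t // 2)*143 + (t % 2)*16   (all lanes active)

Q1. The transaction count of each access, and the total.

A1: 3 transactions
A2: 15 transactions

Answer: 3,15; total 18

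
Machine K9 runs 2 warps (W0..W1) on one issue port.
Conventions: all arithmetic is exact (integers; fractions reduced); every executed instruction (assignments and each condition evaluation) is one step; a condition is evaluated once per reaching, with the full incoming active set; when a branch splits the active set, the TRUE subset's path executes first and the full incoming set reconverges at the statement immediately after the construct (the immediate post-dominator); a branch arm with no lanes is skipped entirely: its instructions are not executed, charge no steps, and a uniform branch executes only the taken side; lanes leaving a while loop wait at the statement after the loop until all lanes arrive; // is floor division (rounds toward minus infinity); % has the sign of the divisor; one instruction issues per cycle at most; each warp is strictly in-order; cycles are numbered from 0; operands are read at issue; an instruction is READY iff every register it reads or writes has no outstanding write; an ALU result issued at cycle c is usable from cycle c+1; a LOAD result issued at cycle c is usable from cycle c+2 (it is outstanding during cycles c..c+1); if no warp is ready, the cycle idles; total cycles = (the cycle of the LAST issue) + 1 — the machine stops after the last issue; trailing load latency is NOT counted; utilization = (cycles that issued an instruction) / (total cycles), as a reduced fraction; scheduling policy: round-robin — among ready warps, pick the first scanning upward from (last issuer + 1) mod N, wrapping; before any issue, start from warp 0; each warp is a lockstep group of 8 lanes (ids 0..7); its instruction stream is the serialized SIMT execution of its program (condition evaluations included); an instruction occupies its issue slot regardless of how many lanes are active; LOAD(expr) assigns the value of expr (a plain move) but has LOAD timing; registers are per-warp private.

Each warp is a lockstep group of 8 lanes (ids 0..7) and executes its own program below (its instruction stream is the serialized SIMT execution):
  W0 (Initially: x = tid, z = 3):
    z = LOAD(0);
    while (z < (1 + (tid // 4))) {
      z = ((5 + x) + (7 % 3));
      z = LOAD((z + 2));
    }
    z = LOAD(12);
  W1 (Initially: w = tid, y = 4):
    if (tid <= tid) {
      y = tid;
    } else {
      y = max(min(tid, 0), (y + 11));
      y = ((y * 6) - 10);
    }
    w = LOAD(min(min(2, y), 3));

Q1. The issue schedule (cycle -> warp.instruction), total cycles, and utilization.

cycle 0: W0.I0
cycle 1: W1.I0
cycle 2: W0.I1
cycle 3: W1.I1
cycle 4: W0.I2
cycle 5: W1.I2
cycle 6: W0.I3
cycle 7: idle
cycle 8: W0.I4
cycle 9: W0.I5

Answer: 10 cycles, utilization 9/10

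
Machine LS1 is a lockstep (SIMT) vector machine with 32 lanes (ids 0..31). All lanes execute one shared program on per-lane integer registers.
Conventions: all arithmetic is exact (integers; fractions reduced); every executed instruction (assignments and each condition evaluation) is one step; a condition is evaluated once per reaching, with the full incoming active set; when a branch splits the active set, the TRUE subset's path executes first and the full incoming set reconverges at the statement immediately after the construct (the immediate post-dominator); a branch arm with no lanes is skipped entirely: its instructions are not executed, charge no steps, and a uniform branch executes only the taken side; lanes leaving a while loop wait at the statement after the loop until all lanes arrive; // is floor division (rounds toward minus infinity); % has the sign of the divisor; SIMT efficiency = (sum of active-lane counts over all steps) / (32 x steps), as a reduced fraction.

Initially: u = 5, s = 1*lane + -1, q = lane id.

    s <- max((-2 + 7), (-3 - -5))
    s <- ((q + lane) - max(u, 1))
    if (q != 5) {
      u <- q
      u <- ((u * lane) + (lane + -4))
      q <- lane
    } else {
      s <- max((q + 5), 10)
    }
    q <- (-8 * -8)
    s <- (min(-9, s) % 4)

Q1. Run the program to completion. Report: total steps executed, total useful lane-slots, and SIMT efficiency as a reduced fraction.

Answer: 9 steps, 254 useful, 127/144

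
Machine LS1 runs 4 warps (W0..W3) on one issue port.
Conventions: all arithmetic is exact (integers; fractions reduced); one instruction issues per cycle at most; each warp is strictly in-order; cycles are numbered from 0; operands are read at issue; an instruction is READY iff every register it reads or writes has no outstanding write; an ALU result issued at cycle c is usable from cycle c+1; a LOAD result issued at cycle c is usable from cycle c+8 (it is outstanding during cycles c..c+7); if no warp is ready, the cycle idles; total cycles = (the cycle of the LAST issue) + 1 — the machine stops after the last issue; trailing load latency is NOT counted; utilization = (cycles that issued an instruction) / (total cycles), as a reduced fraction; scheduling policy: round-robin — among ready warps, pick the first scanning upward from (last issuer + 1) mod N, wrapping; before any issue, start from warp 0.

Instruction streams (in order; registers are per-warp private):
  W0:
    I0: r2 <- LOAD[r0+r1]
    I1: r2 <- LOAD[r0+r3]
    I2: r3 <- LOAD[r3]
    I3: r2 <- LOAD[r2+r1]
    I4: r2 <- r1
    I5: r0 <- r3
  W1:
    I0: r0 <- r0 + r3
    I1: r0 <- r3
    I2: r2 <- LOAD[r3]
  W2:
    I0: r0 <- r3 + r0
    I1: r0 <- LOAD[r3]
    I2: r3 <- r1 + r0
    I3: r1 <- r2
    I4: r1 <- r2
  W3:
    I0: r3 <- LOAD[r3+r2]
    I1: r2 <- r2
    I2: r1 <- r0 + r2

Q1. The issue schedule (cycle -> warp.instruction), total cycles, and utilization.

cycle 0: W0.I0
cycle 1: W1.I0
cycle 2: W2.I0
cycle 3: W3.I0
cycle 4: W1.I1
cycle 5: W2.I1
cycle 6: W3.I1
cycle 7: W1.I2
cycle 8: W3.I2
cycle 9: W0.I1
cycle 10: W0.I2
cycle 11: idle
cycle 12: idle
cycle 13: W2.I2
cycle 14: W2.I3
cycle 15: W2.I4
cycle 16: idle
cycle 17: W0.I3
cycle 18: idle
cycle 19: idle
cycle 20: idle
cycle 21: idle
cycle 22: idle
cycle 23: idle
cycle 24: idle
cycle 25: W0.I4
cycle 26: W0.I5

Answer: 27 cycles, utilization 17/27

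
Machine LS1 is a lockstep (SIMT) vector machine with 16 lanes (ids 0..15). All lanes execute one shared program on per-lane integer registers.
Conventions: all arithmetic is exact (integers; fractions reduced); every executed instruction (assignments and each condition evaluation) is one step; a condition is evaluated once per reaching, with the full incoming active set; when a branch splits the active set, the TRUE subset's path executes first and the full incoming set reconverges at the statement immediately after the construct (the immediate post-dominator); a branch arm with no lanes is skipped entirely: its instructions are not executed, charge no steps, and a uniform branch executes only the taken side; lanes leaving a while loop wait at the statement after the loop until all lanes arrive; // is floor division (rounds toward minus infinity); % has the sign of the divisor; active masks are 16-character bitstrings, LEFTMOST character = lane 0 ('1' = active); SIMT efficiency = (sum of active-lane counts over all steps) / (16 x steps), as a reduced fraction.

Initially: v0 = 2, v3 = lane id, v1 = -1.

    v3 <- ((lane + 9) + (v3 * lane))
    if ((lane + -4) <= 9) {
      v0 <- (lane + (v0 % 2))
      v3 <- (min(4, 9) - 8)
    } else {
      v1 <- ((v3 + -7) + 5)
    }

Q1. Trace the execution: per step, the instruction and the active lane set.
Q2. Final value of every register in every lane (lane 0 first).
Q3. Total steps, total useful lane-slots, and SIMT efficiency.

step 0: v3 <- ((lane + 9) + (v3 * lane)) 1111111111111111
step 1: eval ((lane + -4) <= 9)      1111111111111111
step 2: v0 <- (lane + (v0 % 2))      1111111111111100
step 3: v3 <- (min(4, 9) - 8)        1111111111111100
step 4: v1 <- ((v3 + -7) + 5)        0000000000000011

Answer: 5 steps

v0: 0,1,2,3,4,5,6,7,8,9,10,11,12,13,2,2
v3: -4,-4,-4,-4,-4,-4,-4,-4,-4,-4,-4,-4,-4,-4,219,249
v1: -1,-1,-1,-1,-1,-1,-1,-1,-1,-1,-1,-1,-1,-1,217,247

steps = 5; useful = 62; efficiency = 62/80 = 31/40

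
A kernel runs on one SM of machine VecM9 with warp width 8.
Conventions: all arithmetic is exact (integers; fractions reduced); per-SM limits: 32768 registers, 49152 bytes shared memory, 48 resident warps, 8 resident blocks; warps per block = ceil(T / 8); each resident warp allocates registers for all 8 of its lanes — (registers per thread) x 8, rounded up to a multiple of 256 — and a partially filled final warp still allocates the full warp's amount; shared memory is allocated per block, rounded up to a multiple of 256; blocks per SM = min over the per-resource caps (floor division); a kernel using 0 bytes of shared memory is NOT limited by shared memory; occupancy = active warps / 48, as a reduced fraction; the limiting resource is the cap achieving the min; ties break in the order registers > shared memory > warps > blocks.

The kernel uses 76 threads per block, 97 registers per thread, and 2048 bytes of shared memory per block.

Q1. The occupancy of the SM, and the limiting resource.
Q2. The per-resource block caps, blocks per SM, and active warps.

Answer: occupancy 5/8, limited by registers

registers: 3 blocks
shared memory: 24 blocks
warps: 4 blocks
blocks: 8 blocks

Answer: 3 blocks, 30 active warps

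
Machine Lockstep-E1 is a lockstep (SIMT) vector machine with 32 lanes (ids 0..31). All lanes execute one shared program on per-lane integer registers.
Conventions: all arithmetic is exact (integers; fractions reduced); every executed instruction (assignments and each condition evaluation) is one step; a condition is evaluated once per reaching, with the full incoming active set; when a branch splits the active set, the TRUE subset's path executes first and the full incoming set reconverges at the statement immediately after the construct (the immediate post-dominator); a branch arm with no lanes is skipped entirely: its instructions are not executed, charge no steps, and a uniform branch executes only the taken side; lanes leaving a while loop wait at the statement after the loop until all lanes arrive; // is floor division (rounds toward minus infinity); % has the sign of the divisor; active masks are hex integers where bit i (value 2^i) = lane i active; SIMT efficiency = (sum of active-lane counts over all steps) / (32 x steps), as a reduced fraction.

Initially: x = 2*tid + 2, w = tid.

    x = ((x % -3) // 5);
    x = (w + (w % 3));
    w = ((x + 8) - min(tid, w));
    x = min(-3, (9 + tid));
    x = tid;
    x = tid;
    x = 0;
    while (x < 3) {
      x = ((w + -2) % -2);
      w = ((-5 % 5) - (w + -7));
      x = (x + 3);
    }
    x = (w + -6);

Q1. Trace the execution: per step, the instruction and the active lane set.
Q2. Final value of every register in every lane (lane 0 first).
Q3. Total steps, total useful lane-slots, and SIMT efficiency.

step 0: x <- ((x % -3) // 5)         0xffffffff
step 1: x <- (w + (w % 3))           0xffffffff
step 2: w <- ((x + 8) - min(tid, w)) 0xffffffff
step 3: x <- min(-3, (9 + tid))      0xffffffff
step 4: x <- tid                     0xffffffff
step 5: x <- tid                     0xffffffff
step 6: x <- 0                       0xffffffff
step 7: eval (x < 3)                 0xffffffff
step 8: x <- ((w + -2) % -2)         0xffffffff
step 9: w <- ((-5 % 5) - (w + -7))   0xffffffff
step 10: x <- (x + 3)                 0xffffffff
step 11: eval (x < 3)                 0xffffffff
step 12: x <- ((w + -2) % -2)         0x92492492
step 13: w <- ((-5 % 5) - (w + -7))   0x92492492
step 14: x <- (x + 3)                 0x92492492
step 15: eval (x < 3)                 0x92492492
step 16: x <- (w + -6)                0xffffffff

Answer: 17 steps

x: -7,3,-9,-7,3,-9,-7,3,-9,-7,3,-9,-7,3,-9,-7,3,-9,-7,3,-9,-7,3,-9,-7,3,-9,-7,3,-9,-7,3
w: -1,9,-3,-1,9,-3,-1,9,-3,-1,9,-3,-1,9,-3,-1,9,-3,-1,9,-3,-1,9,-3,-1,9,-3,-1,9,-3,-1,9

steps = 17; useful = 460; efficiency = 460/544 = 115/136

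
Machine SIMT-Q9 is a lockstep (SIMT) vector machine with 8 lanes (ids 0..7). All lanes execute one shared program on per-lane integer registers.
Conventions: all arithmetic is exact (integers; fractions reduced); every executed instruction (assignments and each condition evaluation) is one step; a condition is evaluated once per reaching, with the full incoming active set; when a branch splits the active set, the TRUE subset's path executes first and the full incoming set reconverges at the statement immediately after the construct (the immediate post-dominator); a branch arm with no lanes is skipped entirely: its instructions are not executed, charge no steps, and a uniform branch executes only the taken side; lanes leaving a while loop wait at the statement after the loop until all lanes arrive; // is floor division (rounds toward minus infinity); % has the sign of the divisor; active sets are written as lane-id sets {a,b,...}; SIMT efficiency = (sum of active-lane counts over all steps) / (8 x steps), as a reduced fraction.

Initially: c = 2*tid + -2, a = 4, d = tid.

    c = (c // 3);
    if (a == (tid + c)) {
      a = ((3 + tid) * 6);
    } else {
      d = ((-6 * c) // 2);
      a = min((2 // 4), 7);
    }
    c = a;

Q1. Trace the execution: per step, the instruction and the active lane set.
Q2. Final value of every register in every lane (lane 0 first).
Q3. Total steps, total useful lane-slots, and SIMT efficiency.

step 0: c <- (c // 3)                {0,1,2,3,4,5,6,7}
step 1: eval (a == (tid + c))        {0,1,2,3,4,5,6,7}
step 2: a <- ((3 + tid) * 6)         {3}
step 3: d <- ((-6 * c) // 2)         {0,1,2,4,5,6,7}
step 4: a <- min((2 // 4), 7)        {0,1,2,4,5,6,7}
step 5: c <- a                       {0,1,2,3,4,5,6,7}

Answer: 6 steps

c: 0,0,0,36,0,0,0,0
a: 0,0,0,36,0,0,0,0
d: 3,0,0,3,-6,-6,-9,-12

steps = 6; useful = 39; efficiency = 39/48 = 13/16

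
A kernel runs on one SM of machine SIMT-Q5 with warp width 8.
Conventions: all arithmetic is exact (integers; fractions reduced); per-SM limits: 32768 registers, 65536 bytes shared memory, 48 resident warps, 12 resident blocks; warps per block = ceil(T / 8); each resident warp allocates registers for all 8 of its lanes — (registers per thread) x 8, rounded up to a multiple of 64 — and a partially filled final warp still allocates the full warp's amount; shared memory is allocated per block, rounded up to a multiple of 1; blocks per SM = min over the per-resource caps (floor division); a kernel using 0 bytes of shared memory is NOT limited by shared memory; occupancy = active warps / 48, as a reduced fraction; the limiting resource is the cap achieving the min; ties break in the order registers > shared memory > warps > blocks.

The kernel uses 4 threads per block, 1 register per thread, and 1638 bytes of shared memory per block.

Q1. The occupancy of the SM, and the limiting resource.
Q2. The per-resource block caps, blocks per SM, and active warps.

Answer: occupancy 1/4, limited by blocks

registers: 512 blocks
shared memory: 40 blocks
warps: 48 blocks
blocks: 12 blocks

Answer: 12 blocks, 12 active warps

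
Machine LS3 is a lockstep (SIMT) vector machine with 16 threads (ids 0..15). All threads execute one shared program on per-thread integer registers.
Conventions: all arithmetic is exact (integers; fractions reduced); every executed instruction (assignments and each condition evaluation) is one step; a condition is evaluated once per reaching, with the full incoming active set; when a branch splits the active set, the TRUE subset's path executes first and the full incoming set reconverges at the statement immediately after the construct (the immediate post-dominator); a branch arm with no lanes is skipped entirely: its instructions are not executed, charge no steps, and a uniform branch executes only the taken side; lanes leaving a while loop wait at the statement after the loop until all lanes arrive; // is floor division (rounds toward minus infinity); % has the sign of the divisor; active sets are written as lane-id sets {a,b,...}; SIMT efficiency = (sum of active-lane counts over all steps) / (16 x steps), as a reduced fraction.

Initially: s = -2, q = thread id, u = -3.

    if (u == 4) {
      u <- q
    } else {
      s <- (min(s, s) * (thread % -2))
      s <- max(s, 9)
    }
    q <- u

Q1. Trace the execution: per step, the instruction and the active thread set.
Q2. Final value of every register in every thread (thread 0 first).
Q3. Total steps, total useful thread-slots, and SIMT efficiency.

step 0: eval (u == 4)                {0,1,2,3,4,5,6,7,8,9,10,11,12,13,14,15}
step 1: s <- (min(s, s) * (thread % -2)) {0,1,2,3,4,5,6,7,8,9,10,11,12,13,14,15}
step 2: s <- max(s, 9)               {0,1,2,3,4,5,6,7,8,9,10,11,12,13,14,15}
step 3: q <- u                       {0,1,2,3,4,5,6,7,8,9,10,11,12,13,14,15}

Answer: 4 steps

s: 9,9,9,9,9,9,9,9,9,9,9,9,9,9,9,9
q: -3,-3,-3,-3,-3,-3,-3,-3,-3,-3,-3,-3,-3,-3,-3,-3
u: -3,-3,-3,-3,-3,-3,-3,-3,-3,-3,-3,-3,-3,-3,-3,-3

steps = 4; useful = 64; efficiency = 64/64 = 1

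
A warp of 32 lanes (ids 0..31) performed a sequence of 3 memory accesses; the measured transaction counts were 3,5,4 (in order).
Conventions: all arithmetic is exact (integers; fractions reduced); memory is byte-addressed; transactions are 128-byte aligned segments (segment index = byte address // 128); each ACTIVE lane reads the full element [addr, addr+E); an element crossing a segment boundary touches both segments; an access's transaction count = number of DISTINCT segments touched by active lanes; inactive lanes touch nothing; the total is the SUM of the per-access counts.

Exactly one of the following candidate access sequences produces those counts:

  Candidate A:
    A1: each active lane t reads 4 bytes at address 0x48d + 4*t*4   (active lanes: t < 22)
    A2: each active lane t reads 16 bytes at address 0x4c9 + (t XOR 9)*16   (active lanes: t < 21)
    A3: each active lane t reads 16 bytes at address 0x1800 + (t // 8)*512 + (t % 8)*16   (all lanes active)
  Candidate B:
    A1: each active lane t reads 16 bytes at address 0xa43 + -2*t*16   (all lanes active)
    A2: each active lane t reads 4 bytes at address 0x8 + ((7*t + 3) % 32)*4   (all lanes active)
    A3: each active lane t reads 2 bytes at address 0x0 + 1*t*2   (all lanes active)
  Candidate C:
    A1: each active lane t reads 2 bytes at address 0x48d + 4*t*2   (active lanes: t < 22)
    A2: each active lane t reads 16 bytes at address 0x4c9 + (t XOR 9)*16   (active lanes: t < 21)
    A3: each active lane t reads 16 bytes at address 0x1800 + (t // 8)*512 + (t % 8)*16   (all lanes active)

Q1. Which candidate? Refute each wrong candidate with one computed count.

B: A1 gives 9 transactions, not 3
C: A1 gives 2 transactions, not 3
A: all counts match (3,5,4)

Answer: A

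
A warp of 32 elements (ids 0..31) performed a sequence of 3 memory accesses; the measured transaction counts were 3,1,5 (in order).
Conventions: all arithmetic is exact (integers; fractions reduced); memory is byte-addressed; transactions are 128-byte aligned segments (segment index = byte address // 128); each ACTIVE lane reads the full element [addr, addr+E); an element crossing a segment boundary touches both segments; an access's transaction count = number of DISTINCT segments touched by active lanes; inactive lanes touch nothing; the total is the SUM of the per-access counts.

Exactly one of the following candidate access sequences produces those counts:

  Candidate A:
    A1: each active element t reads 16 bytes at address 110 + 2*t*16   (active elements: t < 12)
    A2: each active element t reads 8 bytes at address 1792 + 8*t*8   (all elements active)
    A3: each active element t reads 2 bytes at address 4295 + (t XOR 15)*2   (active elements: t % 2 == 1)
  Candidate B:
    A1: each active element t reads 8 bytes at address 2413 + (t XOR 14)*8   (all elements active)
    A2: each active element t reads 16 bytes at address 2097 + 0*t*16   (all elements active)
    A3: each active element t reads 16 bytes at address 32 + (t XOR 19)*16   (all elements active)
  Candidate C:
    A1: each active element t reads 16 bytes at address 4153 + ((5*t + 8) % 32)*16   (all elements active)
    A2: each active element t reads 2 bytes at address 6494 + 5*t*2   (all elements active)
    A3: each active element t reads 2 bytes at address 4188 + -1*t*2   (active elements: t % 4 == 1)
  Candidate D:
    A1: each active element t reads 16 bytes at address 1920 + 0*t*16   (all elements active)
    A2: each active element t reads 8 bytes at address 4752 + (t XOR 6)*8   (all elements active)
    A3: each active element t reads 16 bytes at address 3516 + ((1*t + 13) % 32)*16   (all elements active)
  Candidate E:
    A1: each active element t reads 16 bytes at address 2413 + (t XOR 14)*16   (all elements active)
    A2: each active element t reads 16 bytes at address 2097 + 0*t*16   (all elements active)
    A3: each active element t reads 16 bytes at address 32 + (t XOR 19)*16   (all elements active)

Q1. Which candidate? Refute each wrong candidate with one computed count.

A: A1 gives 4 transactions, not 3
C: A1 gives 5 transactions, not 3
D: A1 gives 1 transaction, not 3
E: A1 gives 5 transactions, not 3
B: all counts match (3,1,5)

Answer: B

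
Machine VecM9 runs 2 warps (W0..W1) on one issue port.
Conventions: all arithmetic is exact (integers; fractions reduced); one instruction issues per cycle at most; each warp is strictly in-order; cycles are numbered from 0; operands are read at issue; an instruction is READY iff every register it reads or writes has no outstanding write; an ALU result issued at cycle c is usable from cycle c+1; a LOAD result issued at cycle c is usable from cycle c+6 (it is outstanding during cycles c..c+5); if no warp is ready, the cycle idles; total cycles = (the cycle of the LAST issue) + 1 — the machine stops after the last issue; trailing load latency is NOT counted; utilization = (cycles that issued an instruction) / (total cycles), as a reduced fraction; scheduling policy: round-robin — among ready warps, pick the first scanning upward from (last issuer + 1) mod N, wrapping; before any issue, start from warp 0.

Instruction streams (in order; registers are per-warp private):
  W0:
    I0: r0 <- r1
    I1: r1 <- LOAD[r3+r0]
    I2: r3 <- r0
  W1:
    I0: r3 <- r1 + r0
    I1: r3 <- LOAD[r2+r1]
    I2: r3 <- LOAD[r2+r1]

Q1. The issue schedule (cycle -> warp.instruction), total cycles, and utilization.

cycle 0: W0.I0
cycle 1: W1.I0
cycle 2: W0.I1
cycle 3: W1.I1
cycle 4: W0.I2
cycle 5: idle
cycle 6: idle
cycle 7: idle
cycle 8: idle
cycle 9: W1.I2

Answer: 10 cycles, utilization 3/5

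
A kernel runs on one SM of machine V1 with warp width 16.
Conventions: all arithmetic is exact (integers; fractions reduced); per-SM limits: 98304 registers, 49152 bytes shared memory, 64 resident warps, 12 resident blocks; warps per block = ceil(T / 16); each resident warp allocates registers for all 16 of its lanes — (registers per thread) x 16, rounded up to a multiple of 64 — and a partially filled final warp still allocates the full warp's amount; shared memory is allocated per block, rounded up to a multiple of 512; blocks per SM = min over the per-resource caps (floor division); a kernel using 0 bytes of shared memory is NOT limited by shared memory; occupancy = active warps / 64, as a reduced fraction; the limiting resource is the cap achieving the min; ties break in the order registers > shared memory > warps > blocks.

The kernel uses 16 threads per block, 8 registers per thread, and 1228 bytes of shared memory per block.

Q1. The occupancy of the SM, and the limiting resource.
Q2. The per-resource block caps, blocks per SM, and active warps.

Answer: occupancy 3/16, limited by blocks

registers: 768 blocks
shared memory: 32 blocks
warps: 64 blocks
blocks: 12 blocks

Answer: 12 blocks, 12 active warps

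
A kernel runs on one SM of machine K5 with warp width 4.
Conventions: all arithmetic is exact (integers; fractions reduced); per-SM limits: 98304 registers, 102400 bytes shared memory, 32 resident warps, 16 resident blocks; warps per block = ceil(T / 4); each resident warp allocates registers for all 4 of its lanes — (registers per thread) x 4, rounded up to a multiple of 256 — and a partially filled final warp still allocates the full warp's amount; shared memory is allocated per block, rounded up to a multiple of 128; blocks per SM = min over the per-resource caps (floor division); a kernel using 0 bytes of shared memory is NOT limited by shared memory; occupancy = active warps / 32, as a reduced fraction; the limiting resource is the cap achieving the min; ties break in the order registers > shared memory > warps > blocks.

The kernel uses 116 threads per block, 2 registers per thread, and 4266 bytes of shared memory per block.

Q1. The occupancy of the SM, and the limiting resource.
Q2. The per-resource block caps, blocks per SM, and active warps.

Answer: occupancy 29/32, limited by warps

registers: 13 blocks
shared memory: 23 blocks
warps: 1 block
blocks: 16 blocks

Answer: 1 block, 29 active warps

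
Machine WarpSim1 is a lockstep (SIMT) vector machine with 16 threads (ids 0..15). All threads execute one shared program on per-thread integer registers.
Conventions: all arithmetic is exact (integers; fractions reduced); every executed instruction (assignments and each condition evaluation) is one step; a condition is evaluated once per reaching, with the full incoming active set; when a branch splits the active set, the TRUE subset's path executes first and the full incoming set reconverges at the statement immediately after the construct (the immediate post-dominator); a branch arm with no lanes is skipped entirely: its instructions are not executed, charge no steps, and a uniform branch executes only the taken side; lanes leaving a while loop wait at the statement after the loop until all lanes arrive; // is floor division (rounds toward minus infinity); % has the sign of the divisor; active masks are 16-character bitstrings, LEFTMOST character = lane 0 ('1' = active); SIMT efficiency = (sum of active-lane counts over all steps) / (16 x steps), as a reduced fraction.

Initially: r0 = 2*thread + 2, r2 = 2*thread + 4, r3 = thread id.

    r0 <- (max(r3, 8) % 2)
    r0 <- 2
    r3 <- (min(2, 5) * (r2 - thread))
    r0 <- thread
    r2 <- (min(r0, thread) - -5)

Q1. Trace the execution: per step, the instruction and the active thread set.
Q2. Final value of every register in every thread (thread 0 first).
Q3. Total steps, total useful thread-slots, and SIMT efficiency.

step 0: r0 <- (max(r3, 8) % 2)       1111111111111111
step 1: r0 <- 2                      1111111111111111
step 2: r3 <- (min(2, 5) * (r2 - thread)) 1111111111111111
step 3: r0 <- thread                 1111111111111111
step 4: r2 <- (min(r0, thread) - -5) 1111111111111111

Answer: 5 steps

r0: 0,1,2,3,4,5,6,7,8,9,10,11,12,13,14,15
r2: 5,6,7,8,9,10,11,12,13,14,15,16,17,18,19,20
r3: 8,10,12,14,16,18,20,22,24,26,28,30,32,34,36,38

steps = 5; useful = 80; efficiency = 80/80 = 1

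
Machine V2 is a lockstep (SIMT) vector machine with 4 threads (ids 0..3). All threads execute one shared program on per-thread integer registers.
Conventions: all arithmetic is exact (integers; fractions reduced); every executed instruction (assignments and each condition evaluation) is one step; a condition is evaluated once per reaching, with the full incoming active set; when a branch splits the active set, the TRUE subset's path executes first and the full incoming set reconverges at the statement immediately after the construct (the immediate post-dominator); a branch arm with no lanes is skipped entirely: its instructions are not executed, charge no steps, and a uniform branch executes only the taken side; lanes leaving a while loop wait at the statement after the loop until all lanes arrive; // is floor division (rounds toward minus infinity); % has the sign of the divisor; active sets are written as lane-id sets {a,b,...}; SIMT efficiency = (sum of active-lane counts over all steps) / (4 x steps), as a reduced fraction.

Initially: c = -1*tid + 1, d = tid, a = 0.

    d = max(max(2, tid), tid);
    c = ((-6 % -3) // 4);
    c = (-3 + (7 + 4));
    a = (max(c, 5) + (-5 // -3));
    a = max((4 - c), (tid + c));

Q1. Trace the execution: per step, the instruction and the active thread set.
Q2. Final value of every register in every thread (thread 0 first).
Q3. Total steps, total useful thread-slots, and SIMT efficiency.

step 0: d <- max(max(2, tid), tid)   {0,1,2,3}
step 1: c <- ((-6 % -3) // 4)        {0,1,2,3}
step 2: c <- (-3 + (7 + 4))          {0,1,2,3}
step 3: a <- (max(c, 5) + (-5 // -3)) {0,1,2,3}
step 4: a <- max((4 - c), (tid + c)) {0,1,2,3}

Answer: 5 steps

c: 8,8,8,8
d: 2,2,2,3
a: 8,9,10,11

steps = 5; useful = 20; efficiency = 20/20 = 1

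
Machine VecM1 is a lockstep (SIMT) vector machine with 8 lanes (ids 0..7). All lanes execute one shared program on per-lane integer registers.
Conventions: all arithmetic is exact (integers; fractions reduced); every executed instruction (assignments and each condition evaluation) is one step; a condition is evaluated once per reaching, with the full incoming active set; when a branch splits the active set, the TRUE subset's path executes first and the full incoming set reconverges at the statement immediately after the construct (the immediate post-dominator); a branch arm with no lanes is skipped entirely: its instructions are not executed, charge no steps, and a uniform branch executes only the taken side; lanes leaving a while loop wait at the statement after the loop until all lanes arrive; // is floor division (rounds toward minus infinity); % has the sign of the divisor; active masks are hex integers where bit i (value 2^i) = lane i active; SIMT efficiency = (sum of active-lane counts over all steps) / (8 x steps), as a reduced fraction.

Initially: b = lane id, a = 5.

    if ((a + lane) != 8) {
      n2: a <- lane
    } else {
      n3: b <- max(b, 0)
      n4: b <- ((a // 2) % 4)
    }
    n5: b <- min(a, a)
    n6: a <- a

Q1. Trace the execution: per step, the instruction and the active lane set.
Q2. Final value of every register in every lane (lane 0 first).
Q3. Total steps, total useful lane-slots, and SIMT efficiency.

step 0: eval ((a + lane) != 8)       0xff
step 1: a <- lane                    0xf7
step 2: b <- max(b, 0)               0x08
step 3: b <- ((a // 2) % 4)          0x08
step 4: b <- min(a, a)               0xff
step 5: a <- a                       0xff

Answer: 6 steps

b: 0,1,2,5,4,5,6,7
a: 0,1,2,5,4,5,6,7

steps = 6; useful = 33; efficiency = 33/48 = 11/16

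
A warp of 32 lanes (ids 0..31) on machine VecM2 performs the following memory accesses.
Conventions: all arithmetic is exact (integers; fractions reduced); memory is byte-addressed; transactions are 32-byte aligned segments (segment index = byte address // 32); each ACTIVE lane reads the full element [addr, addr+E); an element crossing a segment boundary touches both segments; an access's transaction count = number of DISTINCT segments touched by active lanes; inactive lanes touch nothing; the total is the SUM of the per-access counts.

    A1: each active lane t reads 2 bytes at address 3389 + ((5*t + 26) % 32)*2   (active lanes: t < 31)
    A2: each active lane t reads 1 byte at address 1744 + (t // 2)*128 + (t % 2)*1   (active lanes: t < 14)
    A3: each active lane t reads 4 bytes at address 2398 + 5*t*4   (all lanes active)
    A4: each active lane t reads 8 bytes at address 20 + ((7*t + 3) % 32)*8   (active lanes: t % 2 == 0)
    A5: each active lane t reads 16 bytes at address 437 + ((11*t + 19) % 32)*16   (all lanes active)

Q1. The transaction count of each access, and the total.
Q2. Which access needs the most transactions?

A1: 3 transactions
A2: 7 transactions
A3: 21 transactions
A4: 9 transactions
A5: 17 transactions

Answer: 3,7,21,9,17; total 57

Answer: A3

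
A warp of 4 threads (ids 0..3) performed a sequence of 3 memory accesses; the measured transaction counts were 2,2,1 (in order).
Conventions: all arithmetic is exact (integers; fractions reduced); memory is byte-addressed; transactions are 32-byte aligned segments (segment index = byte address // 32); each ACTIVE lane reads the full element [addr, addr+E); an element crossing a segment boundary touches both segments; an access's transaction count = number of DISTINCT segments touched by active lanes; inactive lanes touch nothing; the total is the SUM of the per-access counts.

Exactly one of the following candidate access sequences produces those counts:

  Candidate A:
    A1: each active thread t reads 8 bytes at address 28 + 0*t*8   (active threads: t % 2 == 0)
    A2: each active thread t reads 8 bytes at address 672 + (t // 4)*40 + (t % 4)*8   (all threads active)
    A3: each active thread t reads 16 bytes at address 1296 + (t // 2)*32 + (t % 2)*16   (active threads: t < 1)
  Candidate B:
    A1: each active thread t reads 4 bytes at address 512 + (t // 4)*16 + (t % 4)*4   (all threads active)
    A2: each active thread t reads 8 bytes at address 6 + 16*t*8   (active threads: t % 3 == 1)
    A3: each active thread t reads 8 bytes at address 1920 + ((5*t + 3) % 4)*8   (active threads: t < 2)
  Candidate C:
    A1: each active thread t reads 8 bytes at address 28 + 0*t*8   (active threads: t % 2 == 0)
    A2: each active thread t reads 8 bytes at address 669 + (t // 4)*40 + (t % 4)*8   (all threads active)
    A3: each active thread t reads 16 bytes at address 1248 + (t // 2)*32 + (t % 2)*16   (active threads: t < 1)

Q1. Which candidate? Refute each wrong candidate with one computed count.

A: A2 gives 1 transaction, not 2
B: A1 gives 1 transaction, not 2
C: all counts match (2,2,1)

Answer: C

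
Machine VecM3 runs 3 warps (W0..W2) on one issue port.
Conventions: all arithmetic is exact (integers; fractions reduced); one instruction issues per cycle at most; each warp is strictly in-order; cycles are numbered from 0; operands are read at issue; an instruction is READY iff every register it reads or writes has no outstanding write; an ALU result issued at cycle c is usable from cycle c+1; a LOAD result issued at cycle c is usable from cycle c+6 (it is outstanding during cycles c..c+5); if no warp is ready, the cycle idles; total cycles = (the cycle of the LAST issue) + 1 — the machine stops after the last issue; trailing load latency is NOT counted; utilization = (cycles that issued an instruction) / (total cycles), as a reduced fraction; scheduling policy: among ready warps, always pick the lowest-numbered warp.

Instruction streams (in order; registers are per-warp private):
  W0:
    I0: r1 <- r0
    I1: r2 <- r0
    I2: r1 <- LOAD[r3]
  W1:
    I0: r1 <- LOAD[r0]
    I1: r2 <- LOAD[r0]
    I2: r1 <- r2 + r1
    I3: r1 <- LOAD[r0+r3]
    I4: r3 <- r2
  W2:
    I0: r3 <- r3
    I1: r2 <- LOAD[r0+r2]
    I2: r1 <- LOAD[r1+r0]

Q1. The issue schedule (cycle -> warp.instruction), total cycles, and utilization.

cycle 0: W0.I0
cycle 1: W0.I1
cycle 2: W0.I2
cycle 3: W1.I0
cycle 4: W1.I1
cycle 5: W2.I0
cycle 6: W2.I1
cycle 7: W2.I2
cycle 8: idle
cycle 9: idle
cycle 10: W1.I2
cycle 11: W1.I3
cycle 12: W1.I4

Answer: 13 cycles, utilization 11/13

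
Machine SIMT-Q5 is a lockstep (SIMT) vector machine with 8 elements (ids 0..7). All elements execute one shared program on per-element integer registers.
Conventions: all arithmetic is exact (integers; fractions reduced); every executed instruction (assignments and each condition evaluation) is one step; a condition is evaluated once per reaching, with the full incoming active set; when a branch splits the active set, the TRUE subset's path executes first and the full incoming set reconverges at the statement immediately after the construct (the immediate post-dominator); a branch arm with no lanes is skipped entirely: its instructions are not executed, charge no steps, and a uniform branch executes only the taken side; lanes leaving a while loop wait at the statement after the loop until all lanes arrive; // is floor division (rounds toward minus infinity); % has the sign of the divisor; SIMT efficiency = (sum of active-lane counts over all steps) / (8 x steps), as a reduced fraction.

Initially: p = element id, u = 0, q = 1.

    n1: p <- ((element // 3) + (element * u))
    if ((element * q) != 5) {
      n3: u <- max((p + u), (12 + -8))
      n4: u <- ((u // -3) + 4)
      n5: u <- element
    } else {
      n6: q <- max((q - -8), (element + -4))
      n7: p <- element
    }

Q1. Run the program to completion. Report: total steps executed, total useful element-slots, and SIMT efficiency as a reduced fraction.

Answer: 7 steps, 39 useful, 39/56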